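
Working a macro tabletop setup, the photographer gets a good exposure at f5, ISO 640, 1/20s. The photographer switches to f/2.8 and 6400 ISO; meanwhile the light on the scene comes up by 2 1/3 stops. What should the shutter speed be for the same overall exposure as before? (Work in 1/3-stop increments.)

1/3200s

Scene light: 2 1/3 stops brighter.
Aperture: f/5 → f/4.5 → f/4 → f/3.5 → f/3.2 → f/2.8 — 1 2/3 stops wider (brighter).
ISO: 640 → 800 → 1000 → 1250 → 1600 → 2000 → 2500 → 3200 → 4000 → 5000 → 6400 — 3 1/3 stops higher (brighter).
Net so far: 7 1/3 stops brighter. Shutter speed: 1/20 → 1/25 → 1/30 → 1/40 → 1/50 → 1/60 → 1/80 → 1/100 → 1/125 → 1/160 → 1/200 → 1/250 → 1/320 → 1/400 → 1/500 → 1/640 → 1/800 → 1/1000 → 1/1250 → 1/1600 → 1/2000 → 1/2500 → 1/3200.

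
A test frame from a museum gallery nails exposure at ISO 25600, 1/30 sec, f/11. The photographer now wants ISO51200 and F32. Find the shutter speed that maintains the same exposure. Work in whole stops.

1/8s

ISO: 25600 → 51200 — 1 stop raised (brighter).
Aperture: f/11 → f/16 → f/22 → f/32 — 3 stops stopped down (darker).
Net change so far: 2 stops darker. Offset with the shutter speed: 1/30 → 1/15 → 1/8.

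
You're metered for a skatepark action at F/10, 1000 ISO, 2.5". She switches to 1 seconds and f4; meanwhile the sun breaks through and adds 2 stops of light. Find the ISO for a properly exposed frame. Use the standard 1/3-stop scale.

Scene light: 2 stops brighter.
Shutter speed: 2.5 → 2 → 1.6 → 1.3 → 1 — 1 1/3 stops faster (darker).
Aperture: f/10 → f/9 → f/8 → f/7.1 → f/6.3 → f/5.6 → f/5 → f/4.5 → f/4 — 2 2/3 stops wider (brighter).
Net so far: 3 1/3 stops brighter. ISO: 1000 → 800 → 640 → 500 → 400 → 320 → 250 → 200 → 160 → 125 → 100.

ISO 100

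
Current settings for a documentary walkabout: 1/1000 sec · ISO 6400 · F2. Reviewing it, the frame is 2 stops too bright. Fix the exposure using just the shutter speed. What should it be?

Overexposed by 2 stops → need 2 stops darker.
Shutter speed: 1/1000 → 1/2000 → 1/4000.

1/4000s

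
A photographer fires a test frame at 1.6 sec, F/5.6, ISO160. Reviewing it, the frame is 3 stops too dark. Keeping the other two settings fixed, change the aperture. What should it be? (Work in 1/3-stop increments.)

f/2

Underexposed by 3 stops → need 3 stops brighter.
Aperture: f/5.6 → f/5 → f/4.5 → f/4 → f/3.5 → f/3.2 → f/2.8 → f/2.5 → f/2.2 → f/2.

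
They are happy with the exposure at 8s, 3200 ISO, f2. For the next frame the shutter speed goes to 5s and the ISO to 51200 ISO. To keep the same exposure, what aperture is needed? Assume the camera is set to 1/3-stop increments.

f/6.3

Shutter speed: 8 → 6 → 5 — 2/3 stop shorter (darker).
ISO: 3200 → 4000 → 5000 → 6400 → 8000 → 10000 → 12800 → 16000 → 20000 → 25600 → 32000 → 40000 → 51200 — 4 stops higher (brighter).
Net change so far: 3 1/3 stops brighter. Offset with the aperture: f/2 → f/2.2 → f/2.5 → f/2.8 → f/3.2 → f/3.5 → f/4 → f/4.5 → f/5 → f/5.6 → f/6.3.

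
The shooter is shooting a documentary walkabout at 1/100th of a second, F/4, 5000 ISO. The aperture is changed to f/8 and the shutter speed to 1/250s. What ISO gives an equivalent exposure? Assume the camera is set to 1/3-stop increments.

ISO 51200

Aperture: f/4 → f/4.5 → f/5 → f/5.6 → f/6.3 → f/7.1 → f/8 — 2 stops smaller aperture (darker).
Shutter speed: 1/100 → 1/125 → 1/160 → 1/200 → 1/250 — 1 1/3 stops shorter (darker).
Net change so far: 3 1/3 stops darker. Offset with the ISO: 5000 → 6400 → 8000 → 10000 → 12800 → 16000 → 20000 → 25600 → 32000 → 40000 → 51200.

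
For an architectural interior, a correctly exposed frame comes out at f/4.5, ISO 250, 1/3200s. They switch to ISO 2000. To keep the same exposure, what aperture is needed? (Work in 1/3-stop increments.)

ISO: 250 → 320 → 400 → 500 → 640 → 800 → 1000 → 1250 → 1600 → 2000 — 3 stops raised (brighter).
Need 3 stops darker from the aperture: f/4.5 → f/5 → f/5.6 → f/6.3 → f/7.1 → f/8 → f/9 → f/10 → f/11 → f/13.

f/13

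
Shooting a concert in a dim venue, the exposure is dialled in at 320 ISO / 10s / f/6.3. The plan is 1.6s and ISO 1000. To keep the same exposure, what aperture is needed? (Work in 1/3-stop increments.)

f/4.5

Shutter speed: 10 → 8 → 6 → 5 → 4 → 3.2 → 2.5 → 2 → 1.6 — 2 2/3 stops shorter (darker).
ISO: 320 → 400 → 500 → 640 → 800 → 1000 — 1 2/3 stops raised (brighter).
Net change so far: 1 stop darker. Offset with the aperture: f/6.3 → f/5.6 → f/5 → f/4.5.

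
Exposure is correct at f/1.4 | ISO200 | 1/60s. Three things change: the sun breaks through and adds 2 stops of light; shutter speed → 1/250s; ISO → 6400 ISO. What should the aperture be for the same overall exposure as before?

f/8

Scene light: 2 stops brighter.
Shutter speed: 1/60 → 1/125 → 1/250 — 2 stops faster (darker).
ISO: 200 → 400 → 800 → 1600 → 3200 → 6400 — 5 stops higher (brighter).
Net so far: 5 stops brighter. Aperture: f/1.4 → f/2 → f/2.8 → f/4 → f/5.6 → f/8.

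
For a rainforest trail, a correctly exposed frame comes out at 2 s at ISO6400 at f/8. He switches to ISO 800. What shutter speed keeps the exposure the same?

15 s

ISO: 6400 → 3200 → 1600 → 800 — 3 stops lower (darker).
Need 3 stops brighter from the shutter speed: 2 → 4 → 8 → 15.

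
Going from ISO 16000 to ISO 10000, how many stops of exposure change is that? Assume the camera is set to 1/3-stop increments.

2/3 stop

16000 → 12800 → 10000 — count the steps: 2 third-stops = 2/3 stop.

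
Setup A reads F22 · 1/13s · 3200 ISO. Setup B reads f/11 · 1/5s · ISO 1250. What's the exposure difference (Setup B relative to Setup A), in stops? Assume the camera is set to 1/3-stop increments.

Aperture: f/22 → f/20 → f/18 → f/16 → f/14 → f/13 → f/11 — 2 stops wider (brighter).
Shutter speed: 1/13 → 1/10 → 1/8 → 1/6 → 1/5 — 1 1/3 stops longer (brighter).
ISO: 3200 → 2500 → 2000 → 1600 → 1250 — 1 1/3 stops dropped (darker).
Net: +2 +1 1/3 −1 1/3 = +2 stops.

2 stops brighter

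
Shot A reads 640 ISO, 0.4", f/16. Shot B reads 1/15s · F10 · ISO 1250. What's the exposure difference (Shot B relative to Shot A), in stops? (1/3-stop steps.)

1/3 stop darker

Aperture: f/16 → f/14 → f/13 → f/11 → f/10 — 1 1/3 stops larger aperture (brighter).
Shutter speed: 0.4 → 0.3 → 1/4 → 1/5 → 1/6 → 1/8 → 1/10 → 1/13 → 1/15 — 2 2/3 stops faster (darker).
ISO: 640 → 800 → 1000 → 1250 — 1 stop raised (brighter).
Net: +1 1/3 −2 2/3 +1 = −1/3 stops.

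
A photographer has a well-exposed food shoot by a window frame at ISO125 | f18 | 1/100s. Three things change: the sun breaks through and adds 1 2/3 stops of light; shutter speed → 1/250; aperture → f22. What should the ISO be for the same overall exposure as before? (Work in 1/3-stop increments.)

Scene light: 1 2/3 stops brighter.
Shutter speed: 1/100 → 1/125 → 1/160 → 1/200 → 1/250 — 1 1/3 stops faster (darker).
Aperture: f/18 → f/20 → f/22 — 2/3 stop narrower (darker).
Net so far: 1/3 stop darker. ISO: 125 → 160.

ISO 160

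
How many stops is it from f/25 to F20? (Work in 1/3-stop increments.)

f/25 → f/22 → f/20 — count the steps: 2 third-stops = 2/3 stop.

2/3 stop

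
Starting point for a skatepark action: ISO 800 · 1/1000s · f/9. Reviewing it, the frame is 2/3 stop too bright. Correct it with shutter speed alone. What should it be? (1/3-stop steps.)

Overexposed by 2/3 stop → need 2/3 stop darker.
Shutter speed: 1/1000 → 1/1250 → 1/1600.

1/1600s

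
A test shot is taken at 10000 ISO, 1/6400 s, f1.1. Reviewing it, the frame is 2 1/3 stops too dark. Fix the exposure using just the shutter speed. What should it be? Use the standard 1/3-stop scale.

Underexposed by 2 1/3 stops → need 2 1/3 stops brighter.
Shutter speed: 1/6400 → 1/5000 → 1/4000 → 1/3200 → 1/2500 → 1/2000 → 1/1600 → 1/1250.

1/1250s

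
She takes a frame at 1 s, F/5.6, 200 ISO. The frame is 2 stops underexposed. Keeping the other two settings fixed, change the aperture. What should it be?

f/2.8

Underexposed by 2 stops → need 2 stops brighter.
Aperture: f/5.6 → f/4 → f/2.8.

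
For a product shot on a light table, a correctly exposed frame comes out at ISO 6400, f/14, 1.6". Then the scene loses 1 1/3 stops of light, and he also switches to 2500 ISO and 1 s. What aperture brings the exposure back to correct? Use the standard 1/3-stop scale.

f/4.5

Scene light: 1 1/3 stops darker.
ISO: 6400 → 5000 → 4000 → 3200 → 2500 — 1 1/3 stops lower (darker).
Shutter speed: 1.6 → 1.3 → 1 — 2/3 stop shorter (darker).
Net so far: 3 1/3 stops darker. Aperture: f/14 → f/13 → f/11 → f/10 → f/9 → f/8 → f/7.1 → f/6.3 → f/5.6 → f/5 → f/4.5.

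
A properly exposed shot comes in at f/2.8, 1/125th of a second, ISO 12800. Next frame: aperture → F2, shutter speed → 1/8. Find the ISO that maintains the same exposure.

Aperture: f/2.8 → f/2 — 1 stop opened up (brighter).
Shutter speed: 1/125 → 1/60 → 1/30 → 1/15 → 1/8 — 4 stops longer (brighter).
Net change so far: 5 stops brighter. Offset with the ISO: 12800 → 6400 → 3200 → 1600 → 800 → 400.

ISO 400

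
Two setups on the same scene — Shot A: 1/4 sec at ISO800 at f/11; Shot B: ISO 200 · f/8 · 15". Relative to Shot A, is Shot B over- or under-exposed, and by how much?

5 stops brighter

Aperture: f/11 → f/8 — 1 stop wider (brighter).
Shutter speed: 1/4 → 1/2 → 1 → 2 → 4 → 8 → 15 — 6 stops longer (brighter).
ISO: 800 → 400 → 200 — 2 stops lower (darker).
Net: +1 +6 −2 = +5 stops.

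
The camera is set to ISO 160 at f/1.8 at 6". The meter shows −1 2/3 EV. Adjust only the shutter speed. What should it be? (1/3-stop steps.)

Underexposed by 1 2/3 stops → need 1 2/3 stops brighter.
Shutter speed: 6 → 8 → 10 → 13 → 15 → 20.

20 s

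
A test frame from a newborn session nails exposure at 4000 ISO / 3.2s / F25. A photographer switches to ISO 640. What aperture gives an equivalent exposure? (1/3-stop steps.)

f/10

ISO: 4000 → 3200 → 2500 → 2000 → 1600 → 1250 → 1000 → 800 → 640 — 2 2/3 stops dropped (darker).
Need 2 2/3 stops brighter from the aperture: f/25 → f/22 → f/20 → f/18 → f/16 → f/14 → f/13 → f/11 → f/10.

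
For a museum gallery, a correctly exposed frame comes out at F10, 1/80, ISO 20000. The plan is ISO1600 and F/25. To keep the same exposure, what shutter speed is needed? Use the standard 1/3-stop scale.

1 s

ISO: 20000 → 16000 → 12800 → 10000 → 8000 → 6400 → 5000 → 4000 → 3200 → 2500 → 2000 → 1600 — 3 2/3 stops dropped (darker).
Aperture: f/10 → f/11 → f/13 → f/14 → f/16 → f/18 → f/20 → f/22 → f/25 — 2 2/3 stops narrower (darker).
Net change so far: 6 1/3 stops darker. Offset with the shutter speed: 1/80 → 1/60 → 1/50 → 1/40 → 1/30 → 1/25 → 1/20 → 1/15 → 1/13 → 1/10 → 1/8 → 1/6 → 1/5 → 1/4 → 0.3 → 0.4 → 0.5 → 0.6 → 0.8 → 1.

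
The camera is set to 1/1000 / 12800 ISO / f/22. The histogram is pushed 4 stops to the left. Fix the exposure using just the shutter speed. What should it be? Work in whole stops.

Underexposed by 4 stops → need 4 stops brighter.
Shutter speed: 1/1000 → 1/500 → 1/250 → 1/125 → 1/60.

1/60s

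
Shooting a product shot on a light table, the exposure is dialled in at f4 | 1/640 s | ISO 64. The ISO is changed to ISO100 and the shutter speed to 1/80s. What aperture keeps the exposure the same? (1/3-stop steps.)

ISO: 64 → 80 → 100 — 2/3 stop raised (brighter).
Shutter speed: 1/640 → 1/500 → 1/400 → 1/320 → 1/250 → 1/200 → 1/160 → 1/125 → 1/100 → 1/80 — 3 stops slower (brighter).
Net change so far: 3 2/3 stops brighter. Offset with the aperture: f/4 → f/4.5 → f/5 → f/5.6 → f/6.3 → f/7.1 → f/8 → f/9 → f/10 → f/11 → f/13 → f/14.

f/14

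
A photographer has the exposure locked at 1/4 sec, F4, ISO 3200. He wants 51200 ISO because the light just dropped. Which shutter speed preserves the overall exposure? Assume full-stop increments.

1/60s

ISO: 3200 → 6400 → 12800 → 25600 → 51200 — 4 stops raised (brighter).
Need 4 stops darker from the shutter speed: 1/4 → 1/8 → 1/15 → 1/30 → 1/60.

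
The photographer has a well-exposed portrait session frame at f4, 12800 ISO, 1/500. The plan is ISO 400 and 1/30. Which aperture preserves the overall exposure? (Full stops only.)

ISO: 12800 → 6400 → 3200 → 1600 → 800 → 400 — 5 stops lower (darker).
Shutter speed: 1/500 → 1/250 → 1/125 → 1/60 → 1/30 — 4 stops longer (brighter).
Net change so far: 1 stop darker. Offset with the aperture: f/4 → f/2.8.

f/2.8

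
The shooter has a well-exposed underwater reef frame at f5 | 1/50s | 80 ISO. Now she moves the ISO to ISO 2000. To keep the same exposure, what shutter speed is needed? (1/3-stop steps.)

1/1250s

ISO: 80 → 100 → 125 → 160 → 200 → 250 → 320 → 400 → 500 → 640 → 800 → 1000 → 1250 → 1600 → 2000 — 4 2/3 stops raised (brighter).
Need 4 2/3 stops darker from the shutter speed: 1/50 → 1/60 → 1/80 → 1/100 → 1/125 → 1/160 → 1/200 → 1/250 → 1/320 → 1/400 → 1/500 → 1/640 → 1/800 → 1/1000 → 1/1250.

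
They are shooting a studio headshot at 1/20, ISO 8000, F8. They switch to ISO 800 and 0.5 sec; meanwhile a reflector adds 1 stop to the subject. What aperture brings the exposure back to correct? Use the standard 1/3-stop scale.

f/11

Scene light: 1 stop brighter.
ISO: 8000 → 6400 → 5000 → 4000 → 3200 → 2500 → 2000 → 1600 → 1250 → 1000 → 800 — 3 1/3 stops dropped (darker).
Shutter speed: 1/20 → 1/15 → 1/13 → 1/10 → 1/8 → 1/6 → 1/5 → 1/4 → 0.3 → 0.4 → 0.5 — 3 1/3 stops longer (brighter).
Net so far: 1 stop brighter. Aperture: f/8 → f/9 → f/10 → f/11.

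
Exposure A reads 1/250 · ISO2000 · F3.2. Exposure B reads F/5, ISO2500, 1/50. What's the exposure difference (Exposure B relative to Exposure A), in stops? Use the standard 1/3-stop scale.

Aperture: f/3.2 → f/3.5 → f/4 → f/4.5 → f/5 — 1 1/3 stops stopped down (darker).
Shutter speed: 1/250 → 1/200 → 1/160 → 1/125 → 1/100 → 1/80 → 1/60 → 1/50 — 2 1/3 stops slower (brighter).
ISO: 2000 → 2500 — 1/3 stop raised (brighter).
Net: −1 1/3 +2 1/3 +1/3 = +1 1/3 stops.

1 1/3 stops brighter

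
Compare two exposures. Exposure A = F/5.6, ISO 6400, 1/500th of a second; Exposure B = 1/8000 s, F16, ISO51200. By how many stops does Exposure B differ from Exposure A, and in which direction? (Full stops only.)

4 stops darker

Aperture: f/5.6 → f/8 → f/11 → f/16 — 3 stops stopped down (darker).
Shutter speed: 1/500 → 1/1000 → 1/2000 → 1/4000 → 1/8000 — 4 stops shorter (darker).
ISO: 6400 → 12800 → 25600 → 51200 — 3 stops higher (brighter).
Net: −3 −4 +3 = −4 stops.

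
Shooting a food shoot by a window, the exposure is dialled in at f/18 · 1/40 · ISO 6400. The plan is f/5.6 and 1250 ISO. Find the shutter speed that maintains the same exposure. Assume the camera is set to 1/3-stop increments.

1/80s

Aperture: f/18 → f/16 → f/14 → f/13 → f/11 → f/10 → f/9 → f/8 → f/7.1 → f/6.3 → f/5.6 — 3 1/3 stops larger aperture (brighter).
ISO: 6400 → 5000 → 4000 → 3200 → 2500 → 2000 → 1600 → 1250 — 2 1/3 stops lower (darker).
Net change so far: 1 stop brighter. Offset with the shutter speed: 1/40 → 1/50 → 1/60 → 1/80.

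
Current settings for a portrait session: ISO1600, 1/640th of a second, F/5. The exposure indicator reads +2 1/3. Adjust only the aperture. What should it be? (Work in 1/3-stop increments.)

f/11

Overexposed by 2 1/3 stops → need 2 1/3 stops darker.
Aperture: f/5 → f/5.6 → f/6.3 → f/7.1 → f/8 → f/9 → f/10 → f/11.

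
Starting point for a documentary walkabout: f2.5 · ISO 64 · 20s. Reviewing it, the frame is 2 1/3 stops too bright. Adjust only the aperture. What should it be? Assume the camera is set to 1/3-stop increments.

f/5.6

Overexposed by 2 1/3 stops → need 2 1/3 stops darker.
Aperture: f/2.5 → f/2.8 → f/3.2 → f/3.5 → f/4 → f/4.5 → f/5 → f/5.6.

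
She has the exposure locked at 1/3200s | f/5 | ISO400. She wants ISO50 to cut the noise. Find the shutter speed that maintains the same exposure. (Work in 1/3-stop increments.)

1/400s

ISO: 400 → 320 → 250 → 200 → 160 → 125 → 100 → 80 → 64 → 50 — 3 stops lower (darker).
Need 3 stops brighter from the shutter speed: 1/3200 → 1/2500 → 1/2000 → 1/1600 → 1/1250 → 1/1000 → 1/800 → 1/640 → 1/500 → 1/400.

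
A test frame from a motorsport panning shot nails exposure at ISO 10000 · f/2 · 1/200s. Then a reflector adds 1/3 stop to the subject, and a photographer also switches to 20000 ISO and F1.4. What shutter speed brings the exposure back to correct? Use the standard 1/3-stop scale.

1/1000s

Scene light: 1/3 stop brighter.
ISO: 10000 → 12800 → 16000 → 20000 — 1 stop raised (brighter).
Aperture: f/2 → f/1.8 → f/1.6 → f/1.4 — 1 stop wider (brighter).
Net so far: 2 1/3 stops brighter. Shutter speed: 1/200 → 1/250 → 1/320 → 1/400 → 1/500 → 1/640 → 1/800 → 1/1000.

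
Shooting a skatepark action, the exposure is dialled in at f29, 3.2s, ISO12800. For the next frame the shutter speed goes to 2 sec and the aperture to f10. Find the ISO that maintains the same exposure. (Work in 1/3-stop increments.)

ISO 2500

Shutter speed: 3.2 → 2.5 → 2 — 2/3 stop shorter (darker).
Aperture: f/29 → f/25 → f/22 → f/20 → f/18 → f/16 → f/14 → f/13 → f/11 → f/10 — 3 stops larger aperture (brighter).
Net change so far: 2 1/3 stops brighter. Offset with the ISO: 12800 → 10000 → 8000 → 6400 → 5000 → 4000 → 3200 → 2500.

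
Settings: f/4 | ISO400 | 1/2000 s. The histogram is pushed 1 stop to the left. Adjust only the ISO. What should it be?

Underexposed by 1 stop → need 1 stop brighter.
ISO: 400 → 800.

ISO 800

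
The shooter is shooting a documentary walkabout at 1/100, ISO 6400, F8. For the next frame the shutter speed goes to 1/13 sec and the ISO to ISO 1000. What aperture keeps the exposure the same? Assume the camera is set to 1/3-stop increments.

Shutter speed: 1/100 → 1/80 → 1/60 → 1/50 → 1/40 → 1/30 → 1/25 → 1/20 → 1/15 → 1/13 — 3 stops slower (brighter).
ISO: 6400 → 5000 → 4000 → 3200 → 2500 → 2000 → 1600 → 1250 → 1000 — 2 2/3 stops lower (darker).
Net change so far: 1/3 stop brighter. Offset with the aperture: f/8 → f/9.

f/9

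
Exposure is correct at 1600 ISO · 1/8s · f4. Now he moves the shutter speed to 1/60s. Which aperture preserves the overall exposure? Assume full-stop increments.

f/1.4

Shutter speed: 1/8 → 1/15 → 1/30 → 1/60 — 3 stops faster (darker).
Need 3 stops brighter from the aperture: f/4 → f/2.8 → f/2 → f/1.4.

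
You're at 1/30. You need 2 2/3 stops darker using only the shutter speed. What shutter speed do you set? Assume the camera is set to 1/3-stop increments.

1/200s

Shutter speed: 1/30 → 1/40 → 1/50 → 1/60 → 1/80 → 1/100 → 1/125 → 1/160 → 1/200 — 2 2/3 stops shorter (darker).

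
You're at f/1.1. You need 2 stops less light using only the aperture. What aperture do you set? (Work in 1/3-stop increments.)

Aperture: f/1.1 → f/1.2 → f/1.4 → f/1.6 → f/1.8 → f/2 → f/2.2 — 2 stops smaller aperture (darker).

f/2.2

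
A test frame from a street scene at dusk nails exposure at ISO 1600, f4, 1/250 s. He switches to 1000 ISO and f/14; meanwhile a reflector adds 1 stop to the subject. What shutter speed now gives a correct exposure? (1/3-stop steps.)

Scene light: 1 stop brighter.
ISO: 1600 → 1250 → 1000 — 2/3 stop lower (darker).
Aperture: f/4 → f/4.5 → f/5 → f/5.6 → f/6.3 → f/7.1 → f/8 → f/9 → f/10 → f/11 → f/13 → f/14 — 3 2/3 stops smaller aperture (darker).
Net so far: 3 1/3 stops darker. Shutter speed: 1/250 → 1/200 → 1/160 → 1/125 → 1/100 → 1/80 → 1/60 → 1/50 → 1/40 → 1/30 → 1/25.

1/25s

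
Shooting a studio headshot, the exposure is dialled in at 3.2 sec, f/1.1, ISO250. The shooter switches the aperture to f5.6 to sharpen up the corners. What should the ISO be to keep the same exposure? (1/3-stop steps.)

ISO 6400

Aperture: f/1.1 → f/1.2 → f/1.4 → f/1.6 → f/1.8 → f/2 → f/2.2 → f/2.5 → f/2.8 → f/3.2 → f/3.5 → f/4 → f/4.5 → f/5 → f/5.6 — 4 2/3 stops stopped down (darker).
Need 4 2/3 stops brighter from the ISO: 250 → 320 → 400 → 500 → 640 → 800 → 1000 → 1250 → 1600 → 2000 → 2500 → 3200 → 4000 → 5000 → 6400.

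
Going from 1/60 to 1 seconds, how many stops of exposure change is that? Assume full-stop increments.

6 stops

1/60 → 1/30 → 1/15 → 1/8 → 1/4 → 1/2 → 1 — count the steps: 6 stops.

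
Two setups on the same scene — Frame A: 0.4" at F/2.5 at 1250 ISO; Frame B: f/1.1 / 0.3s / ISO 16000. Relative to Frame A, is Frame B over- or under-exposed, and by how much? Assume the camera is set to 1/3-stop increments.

5 2/3 stops brighter

Aperture: f/2.5 → f/2.2 → f/2 → f/1.8 → f/1.6 → f/1.4 → f/1.2 → f/1.1 — 2 1/3 stops wider (brighter).
Shutter speed: 0.4 → 0.3 — 1/3 stop faster (darker).
ISO: 1250 → 1600 → 2000 → 2500 → 3200 → 4000 → 5000 → 6400 → 8000 → 10000 → 12800 → 16000 — 3 2/3 stops higher (brighter).
Net: +2 1/3 −1/3 +3 2/3 = +5 2/3 stops.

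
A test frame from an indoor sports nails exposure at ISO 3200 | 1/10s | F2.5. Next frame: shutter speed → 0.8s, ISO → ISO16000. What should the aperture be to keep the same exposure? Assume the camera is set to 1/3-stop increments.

f/16

Shutter speed: 1/10 → 1/8 → 1/6 → 1/5 → 1/4 → 0.3 → 0.4 → 0.5 → 0.6 → 0.8 — 3 stops slower (brighter).
ISO: 3200 → 4000 → 5000 → 6400 → 8000 → 10000 → 12800 → 16000 — 2 1/3 stops higher (brighter).
Net change so far: 5 1/3 stops brighter. Offset with the aperture: f/2.5 → f/2.8 → f/3.2 → f/3.5 → f/4 → f/4.5 → f/5 → f/5.6 → f/6.3 → f/7.1 → f/8 → f/9 → f/10 → f/11 → f/13 → f/14 → f/16.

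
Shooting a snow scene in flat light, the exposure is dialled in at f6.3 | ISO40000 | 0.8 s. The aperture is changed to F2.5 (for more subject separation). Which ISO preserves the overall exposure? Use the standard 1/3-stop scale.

Aperture: f/6.3 → f/5.6 → f/5 → f/4.5 → f/4 → f/3.5 → f/3.2 → f/2.8 → f/2.5 — 2 2/3 stops larger aperture (brighter).
Need 2 2/3 stops darker from the ISO: 40000 → 32000 → 25600 → 20000 → 16000 → 12800 → 10000 → 8000 → 6400.

ISO 6400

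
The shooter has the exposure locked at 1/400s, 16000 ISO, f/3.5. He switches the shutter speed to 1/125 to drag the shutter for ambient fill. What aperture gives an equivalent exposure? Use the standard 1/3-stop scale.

Shutter speed: 1/400 → 1/320 → 1/250 → 1/200 → 1/160 → 1/125 — 1 2/3 stops longer (brighter).
Need 1 2/3 stops darker from the aperture: f/3.5 → f/4 → f/4.5 → f/5 → f/5.6 → f/6.3.

f/6.3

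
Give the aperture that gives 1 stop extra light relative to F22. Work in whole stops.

f/16

Aperture: f/22 → f/16 — 1 stop larger aperture (brighter).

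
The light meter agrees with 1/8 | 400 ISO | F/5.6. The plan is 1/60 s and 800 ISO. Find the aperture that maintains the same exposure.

Shutter speed: 1/8 → 1/15 → 1/30 → 1/60 — 3 stops faster (darker).
ISO: 400 → 800 — 1 stop raised (brighter).
Net change so far: 2 stops darker. Offset with the aperture: f/5.6 → f/4 → f/2.8.

f/2.8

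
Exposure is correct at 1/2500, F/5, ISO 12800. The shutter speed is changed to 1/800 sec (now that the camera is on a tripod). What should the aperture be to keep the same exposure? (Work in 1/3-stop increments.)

f/9

Shutter speed: 1/2500 → 1/2000 → 1/1600 → 1/1250 → 1/1000 → 1/800 — 1 2/3 stops longer (brighter).
Need 1 2/3 stops darker from the aperture: f/5 → f/5.6 → f/6.3 → f/7.1 → f/8 → f/9.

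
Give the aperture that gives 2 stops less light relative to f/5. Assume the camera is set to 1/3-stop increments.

f/10

Aperture: f/5 → f/5.6 → f/6.3 → f/7.1 → f/8 → f/9 → f/10 — 2 stops narrower (darker).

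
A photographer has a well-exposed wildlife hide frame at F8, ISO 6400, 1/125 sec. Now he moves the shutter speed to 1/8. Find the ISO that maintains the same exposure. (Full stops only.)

Shutter speed: 1/125 → 1/60 → 1/30 → 1/15 → 1/8 — 4 stops slower (brighter).
Need 4 stops darker from the ISO: 6400 → 3200 → 1600 → 800 → 400.

ISO 400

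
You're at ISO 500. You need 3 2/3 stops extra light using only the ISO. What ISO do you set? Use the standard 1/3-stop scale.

ISO: 500 → 640 → 800 → 1000 → 1250 → 1600 → 2000 → 2500 → 3200 → 4000 → 5000 → 6400 — 3 2/3 stops raised (brighter).

ISO 6400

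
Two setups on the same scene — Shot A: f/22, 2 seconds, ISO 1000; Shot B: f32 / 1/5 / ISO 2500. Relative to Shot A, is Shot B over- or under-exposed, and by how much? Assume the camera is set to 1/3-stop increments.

Aperture: f/22 → f/25 → f/29 → f/32 — 1 stop narrower (darker).
Shutter speed: 2 → 1.6 → 1.3 → 1 → 0.8 → 0.6 → 0.5 → 0.4 → 0.3 → 1/4 → 1/5 — 3 1/3 stops shorter (darker).
ISO: 1000 → 1250 → 1600 → 2000 → 2500 — 1 1/3 stops raised (brighter).
Net: −1 −3 1/3 +1 1/3 = −3 stops.

3 stops darker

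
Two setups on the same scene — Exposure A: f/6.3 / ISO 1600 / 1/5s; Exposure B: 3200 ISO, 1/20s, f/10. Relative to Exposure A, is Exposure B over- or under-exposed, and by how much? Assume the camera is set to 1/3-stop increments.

2 1/3 stops darker

Aperture: f/6.3 → f/7.1 → f/8 → f/9 → f/10 — 1 1/3 stops narrower (darker).
Shutter speed: 1/5 → 1/6 → 1/8 → 1/10 → 1/13 → 1/15 → 1/20 — 2 stops shorter (darker).
ISO: 1600 → 2000 → 2500 → 3200 — 1 stop higher (brighter).
Net: −1 1/3 −2 +1 = −2 1/3 stops.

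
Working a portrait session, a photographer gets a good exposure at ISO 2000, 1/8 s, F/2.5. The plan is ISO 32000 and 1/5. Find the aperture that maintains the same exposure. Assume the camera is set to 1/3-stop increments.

ISO: 2000 → 2500 → 3200 → 4000 → 5000 → 6400 → 8000 → 10000 → 12800 → 16000 → 20000 → 25600 → 32000 — 4 stops higher (brighter).
Shutter speed: 1/8 → 1/6 → 1/5 — 2/3 stop slower (brighter).
Net change so far: 4 2/3 stops brighter. Offset with the aperture: f/2.5 → f/2.8 → f/3.2 → f/3.5 → f/4 → f/4.5 → f/5 → f/5.6 → f/6.3 → f/7.1 → f/8 → f/9 → f/10 → f/11 → f/13.

f/13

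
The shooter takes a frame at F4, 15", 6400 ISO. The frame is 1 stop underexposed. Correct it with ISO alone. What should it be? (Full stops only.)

ISO 12800

Underexposed by 1 stop → need 1 stop brighter.
ISO: 6400 → 12800.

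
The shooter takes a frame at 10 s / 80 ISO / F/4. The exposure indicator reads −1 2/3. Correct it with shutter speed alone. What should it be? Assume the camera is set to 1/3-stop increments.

30 s

Underexposed by 1 2/3 stops → need 1 2/3 stops brighter.
Shutter speed: 10 → 13 → 15 → 20 → 25 → 30.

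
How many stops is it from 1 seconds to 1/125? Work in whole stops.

7 stops

1 → 1/2 → 1/4 → 1/8 → 1/15 → 1/30 → 1/60 → 1/125 — count the steps: 7 stops.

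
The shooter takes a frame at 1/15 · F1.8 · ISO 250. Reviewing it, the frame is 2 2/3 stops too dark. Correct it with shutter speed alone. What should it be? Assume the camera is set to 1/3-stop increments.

0.4 s

Underexposed by 2 2/3 stops → need 2 2/3 stops brighter.
Shutter speed: 1/15 → 1/13 → 1/10 → 1/8 → 1/6 → 1/5 → 1/4 → 0.3 → 0.4.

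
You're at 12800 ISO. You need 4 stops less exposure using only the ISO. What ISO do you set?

ISO 800

ISO: 12800 → 6400 → 3200 → 1600 → 800 — 4 stops dropped (darker).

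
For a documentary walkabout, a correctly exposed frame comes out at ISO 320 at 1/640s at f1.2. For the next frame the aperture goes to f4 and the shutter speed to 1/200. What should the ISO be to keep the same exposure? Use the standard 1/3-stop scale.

Aperture: f/1.2 → f/1.4 → f/1.6 → f/1.8 → f/2 → f/2.2 → f/2.5 → f/2.8 → f/3.2 → f/3.5 → f/4 — 3 1/3 stops smaller aperture (darker).
Shutter speed: 1/640 → 1/500 → 1/400 → 1/320 → 1/250 → 1/200 — 1 2/3 stops longer (brighter).
Net change so far: 1 2/3 stops darker. Offset with the ISO: 320 → 400 → 500 → 640 → 800 → 1000.

ISO 1000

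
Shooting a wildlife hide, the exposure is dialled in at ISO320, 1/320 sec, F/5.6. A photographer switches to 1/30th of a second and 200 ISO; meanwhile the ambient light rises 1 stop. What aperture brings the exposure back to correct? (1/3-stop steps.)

Scene light: 1 stop brighter.
Shutter speed: 1/320 → 1/250 → 1/200 → 1/160 → 1/125 → 1/100 → 1/80 → 1/60 → 1/50 → 1/40 → 1/30 — 3 1/3 stops slower (brighter).
ISO: 320 → 250 → 200 — 2/3 stop dropped (darker).
Net so far: 3 2/3 stops brighter. Aperture: f/5.6 → f/6.3 → f/7.1 → f/8 → f/9 → f/10 → f/11 → f/13 → f/14 → f/16 → f/18 → f/20.

f/20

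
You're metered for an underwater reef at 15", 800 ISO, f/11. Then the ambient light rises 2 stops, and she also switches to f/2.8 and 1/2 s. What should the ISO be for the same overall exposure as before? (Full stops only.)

Scene light: 2 stops brighter.
Aperture: f/11 → f/8 → f/5.6 → f/4 → f/2.8 — 4 stops opened up (brighter).
Shutter speed: 15 → 8 → 4 → 2 → 1 → 1/2 — 5 stops faster (darker).
Net so far: 1 stop brighter. ISO: 800 → 400.

ISO 400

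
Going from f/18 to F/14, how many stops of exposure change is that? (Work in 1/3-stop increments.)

f/18 → f/16 → f/14 — count the steps: 2 third-stops = 2/3 stop.

2/3 stop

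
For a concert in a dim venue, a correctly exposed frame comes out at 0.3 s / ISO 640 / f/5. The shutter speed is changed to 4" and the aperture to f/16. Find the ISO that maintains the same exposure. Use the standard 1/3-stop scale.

Shutter speed: 0.3 → 0.4 → 0.5 → 0.6 → 0.8 → 1 → 1.3 → 1.6 → 2 → 2.5 → 3.2 → 4 — 3 2/3 stops longer (brighter).
Aperture: f/5 → f/5.6 → f/6.3 → f/7.1 → f/8 → f/9 → f/10 → f/11 → f/13 → f/14 → f/16 — 3 1/3 stops smaller aperture (darker).
Net change so far: 1/3 stop brighter. Offset with the ISO: 640 → 500.

ISO 500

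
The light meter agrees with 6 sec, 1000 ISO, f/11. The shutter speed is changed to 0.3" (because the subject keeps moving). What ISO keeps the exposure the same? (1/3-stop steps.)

ISO 20000

Shutter speed: 6 → 5 → 4 → 3.2 → 2.5 → 2 → 1.6 → 1.3 → 1 → 0.8 → 0.6 → 0.5 → 0.4 → 0.3 — 4 1/3 stops faster (darker).
Need 4 1/3 stops brighter from the ISO: 1000 → 1250 → 1600 → 2000 → 2500 → 3200 → 4000 → 5000 → 6400 → 8000 → 10000 → 12800 → 16000 → 20000.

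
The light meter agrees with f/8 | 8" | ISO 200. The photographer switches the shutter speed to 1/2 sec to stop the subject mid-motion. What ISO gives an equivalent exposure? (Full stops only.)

ISO 3200

Shutter speed: 8 → 4 → 2 → 1 → 1/2 — 4 stops shorter (darker).
Need 4 stops brighter from the ISO: 200 → 400 → 800 → 1600 → 3200.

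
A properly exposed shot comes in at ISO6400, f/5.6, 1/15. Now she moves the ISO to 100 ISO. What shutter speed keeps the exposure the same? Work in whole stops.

ISO: 6400 → 3200 → 1600 → 800 → 400 → 200 → 100 — 6 stops dropped (darker).
Need 6 stops brighter from the shutter speed: 1/15 → 1/8 → 1/4 → 1/2 → 1 → 2 → 4.

4 s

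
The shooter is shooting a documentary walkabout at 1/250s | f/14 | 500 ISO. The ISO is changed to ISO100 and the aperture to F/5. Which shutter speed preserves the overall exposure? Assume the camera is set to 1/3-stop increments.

ISO: 500 → 400 → 320 → 250 → 200 → 160 → 125 → 100 — 2 1/3 stops dropped (darker).
Aperture: f/14 → f/13 → f/11 → f/10 → f/9 → f/8 → f/7.1 → f/6.3 → f/5.6 → f/5 — 3 stops wider (brighter).
Net change so far: 2/3 stop brighter. Offset with the shutter speed: 1/250 → 1/320 → 1/400.

1/400s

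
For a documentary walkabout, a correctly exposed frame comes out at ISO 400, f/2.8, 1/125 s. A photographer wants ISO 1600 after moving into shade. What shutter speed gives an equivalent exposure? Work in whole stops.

ISO: 400 → 800 → 1600 — 2 stops raised (brighter).
Need 2 stops darker from the shutter speed: 1/125 → 1/250 → 1/500.

1/500s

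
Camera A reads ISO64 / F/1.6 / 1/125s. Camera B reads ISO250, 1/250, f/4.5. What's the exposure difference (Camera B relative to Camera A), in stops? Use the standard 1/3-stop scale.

2 stops darker

Aperture: f/1.6 → f/1.8 → f/2 → f/2.2 → f/2.5 → f/2.8 → f/3.2 → f/3.5 → f/4 → f/4.5 — 3 stops stopped down (darker).
Shutter speed: 1/125 → 1/160 → 1/200 → 1/250 — 1 stop faster (darker).
ISO: 64 → 80 → 100 → 125 → 160 → 200 → 250 — 2 stops raised (brighter).
Net: −3 −1 +2 = −2 stops.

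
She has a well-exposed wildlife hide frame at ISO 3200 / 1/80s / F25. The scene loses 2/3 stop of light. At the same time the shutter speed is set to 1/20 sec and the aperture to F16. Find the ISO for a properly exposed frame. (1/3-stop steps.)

Scene light: 2/3 stop darker.
Shutter speed: 1/80 → 1/60 → 1/50 → 1/40 → 1/30 → 1/25 → 1/20 — 2 stops slower (brighter).
Aperture: f/25 → f/22 → f/20 → f/18 → f/16 — 1 1/3 stops larger aperture (brighter).
Net so far: 2 2/3 stops brighter. ISO: 3200 → 2500 → 2000 → 1600 → 1250 → 1000 → 800 → 640 → 500.

ISO 500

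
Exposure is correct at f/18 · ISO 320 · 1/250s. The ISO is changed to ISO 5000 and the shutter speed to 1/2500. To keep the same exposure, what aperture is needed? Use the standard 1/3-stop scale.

f/22

ISO: 320 → 400 → 500 → 640 → 800 → 1000 → 1250 → 1600 → 2000 → 2500 → 3200 → 4000 → 5000 — 4 stops raised (brighter).
Shutter speed: 1/250 → 1/320 → 1/400 → 1/500 → 1/640 → 1/800 → 1/1000 → 1/1250 → 1/1600 → 1/2000 → 1/2500 — 3 1/3 stops shorter (darker).
Net change so far: 2/3 stop brighter. Offset with the aperture: f/18 → f/20 → f/22.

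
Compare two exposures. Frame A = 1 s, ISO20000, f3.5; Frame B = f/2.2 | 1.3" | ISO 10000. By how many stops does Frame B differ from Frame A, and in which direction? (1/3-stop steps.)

2/3 stop brighter

Aperture: f/3.5 → f/3.2 → f/2.8 → f/2.5 → f/2.2 — 1 1/3 stops wider (brighter).
Shutter speed: 1 → 1.3 — 1/3 stop longer (brighter).
ISO: 20000 → 16000 → 12800 → 10000 — 1 stop dropped (darker).
Net: +1 1/3 +1/3 −1 = +2/3 stops.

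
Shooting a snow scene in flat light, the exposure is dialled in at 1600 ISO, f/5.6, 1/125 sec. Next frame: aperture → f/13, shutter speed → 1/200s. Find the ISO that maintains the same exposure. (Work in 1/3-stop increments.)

ISO 12800

Aperture: f/5.6 → f/6.3 → f/7.1 → f/8 → f/9 → f/10 → f/11 → f/13 — 2 1/3 stops smaller aperture (darker).
Shutter speed: 1/125 → 1/160 → 1/200 — 2/3 stop shorter (darker).
Net change so far: 3 stops darker. Offset with the ISO: 1600 → 2000 → 2500 → 3200 → 4000 → 5000 → 6400 → 8000 → 10000 → 12800.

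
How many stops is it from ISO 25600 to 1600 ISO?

25600 → 12800 → 6400 → 3200 → 1600 — count the steps: 4 stops.

4 stops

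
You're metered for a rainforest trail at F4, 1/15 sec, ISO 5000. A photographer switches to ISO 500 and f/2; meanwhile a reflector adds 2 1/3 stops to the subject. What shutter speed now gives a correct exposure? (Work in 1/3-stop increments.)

1/30s

Scene light: 2 1/3 stops brighter.
ISO: 5000 → 4000 → 3200 → 2500 → 2000 → 1600 → 1250 → 1000 → 800 → 640 → 500 — 3 1/3 stops lower (darker).
Aperture: f/4 → f/3.5 → f/3.2 → f/2.8 → f/2.5 → f/2.2 → f/2 — 2 stops opened up (brighter).
Net so far: 1 stop brighter. Shutter speed: 1/15 → 1/20 → 1/25 → 1/30.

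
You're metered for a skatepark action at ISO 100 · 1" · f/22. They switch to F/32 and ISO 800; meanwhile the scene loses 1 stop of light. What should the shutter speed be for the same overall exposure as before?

1/2s

Scene light: 1 stop darker.
Aperture: f/22 → f/32 — 1 stop stopped down (darker).
ISO: 100 → 200 → 400 → 800 — 3 stops raised (brighter).
Net so far: 1 stop brighter. Shutter speed: 1 → 1/2.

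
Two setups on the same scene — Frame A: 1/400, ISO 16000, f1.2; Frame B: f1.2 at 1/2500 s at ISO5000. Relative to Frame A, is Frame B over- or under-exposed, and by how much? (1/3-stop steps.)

Aperture: unchanged.
Shutter speed: 1/400 → 1/500 → 1/640 → 1/800 → 1/1000 → 1/1250 → 1/1600 → 1/2000 → 1/2500 — 2 2/3 stops faster (darker).
ISO: 16000 → 12800 → 10000 → 8000 → 6400 → 5000 — 1 2/3 stops dropped (darker).
Net: −2 2/3 −1 2/3 = −4 1/3 stops.

4 1/3 stops darker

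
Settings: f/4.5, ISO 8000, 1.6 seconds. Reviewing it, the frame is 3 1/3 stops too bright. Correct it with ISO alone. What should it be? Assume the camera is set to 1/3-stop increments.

Overexposed by 3 1/3 stops → need 3 1/3 stops darker.
ISO: 8000 → 6400 → 5000 → 4000 → 3200 → 2500 → 2000 → 1600 → 1250 → 1000 → 800.

ISO 800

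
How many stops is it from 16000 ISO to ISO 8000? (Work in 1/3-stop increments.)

16000 → 12800 → 10000 → 8000 — count the steps: 3 third-stops = 1 stop.

1 stop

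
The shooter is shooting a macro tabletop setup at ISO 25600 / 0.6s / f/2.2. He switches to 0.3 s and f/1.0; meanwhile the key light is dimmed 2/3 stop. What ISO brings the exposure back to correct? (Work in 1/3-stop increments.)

ISO 16000

Scene light: 2/3 stop darker.
Shutter speed: 0.6 → 0.5 → 0.4 → 0.3 — 1 stop shorter (darker).
Aperture: f/2.2 → f/2 → f/1.8 → f/1.6 → f/1.4 → f/1.2 → f/1.1 → f/1.0 — 2 1/3 stops larger aperture (brighter).
Net so far: 2/3 stop brighter. ISO: 25600 → 20000 → 16000.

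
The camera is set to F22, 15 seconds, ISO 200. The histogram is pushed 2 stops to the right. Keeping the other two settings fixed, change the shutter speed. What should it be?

Overexposed by 2 stops → need 2 stops darker.
Shutter speed: 15 → 8 → 4.

4 s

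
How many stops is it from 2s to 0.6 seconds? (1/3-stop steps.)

2 → 1.6 → 1.3 → 1 → 0.8 → 0.6 — count the steps: 5 third-stops = 1 2/3 stops.

1 2/3 stops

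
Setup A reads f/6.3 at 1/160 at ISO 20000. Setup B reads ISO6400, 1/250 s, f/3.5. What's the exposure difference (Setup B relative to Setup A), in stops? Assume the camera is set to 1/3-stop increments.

Aperture: f/6.3 → f/5.6 → f/5 → f/4.5 → f/4 → f/3.5 — 1 2/3 stops wider (brighter).
Shutter speed: 1/160 → 1/200 → 1/250 — 2/3 stop faster (darker).
ISO: 20000 → 16000 → 12800 → 10000 → 8000 → 6400 — 1 2/3 stops dropped (darker).
Net: +1 2/3 −2/3 −1 2/3 = −2/3 stops.

2/3 stop darker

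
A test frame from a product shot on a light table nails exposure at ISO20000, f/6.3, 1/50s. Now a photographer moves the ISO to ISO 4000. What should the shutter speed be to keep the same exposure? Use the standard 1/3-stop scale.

1/10s

ISO: 20000 → 16000 → 12800 → 10000 → 8000 → 6400 → 5000 → 4000 — 2 1/3 stops lower (darker).
Need 2 1/3 stops brighter from the shutter speed: 1/50 → 1/40 → 1/30 → 1/25 → 1/20 → 1/15 → 1/13 → 1/10.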